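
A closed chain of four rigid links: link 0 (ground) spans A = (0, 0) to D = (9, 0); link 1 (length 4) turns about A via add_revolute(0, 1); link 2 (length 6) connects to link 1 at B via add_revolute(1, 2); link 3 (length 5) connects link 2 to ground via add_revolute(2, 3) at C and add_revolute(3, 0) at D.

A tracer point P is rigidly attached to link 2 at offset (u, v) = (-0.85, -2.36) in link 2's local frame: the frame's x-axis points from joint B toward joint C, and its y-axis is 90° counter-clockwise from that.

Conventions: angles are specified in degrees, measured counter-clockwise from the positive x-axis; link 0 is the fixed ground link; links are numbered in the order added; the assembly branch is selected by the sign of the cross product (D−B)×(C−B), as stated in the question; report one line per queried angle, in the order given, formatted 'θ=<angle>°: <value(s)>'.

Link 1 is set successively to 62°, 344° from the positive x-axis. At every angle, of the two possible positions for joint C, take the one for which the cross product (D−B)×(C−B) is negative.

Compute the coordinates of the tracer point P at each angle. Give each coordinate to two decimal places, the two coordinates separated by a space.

A=(0,0), D=(9.00,0)
θ=62°: B = A + 4.00·(cos62°, sin62°) = (1.8779, 3.5318)
θ=62°: |BD| = 7.9497
θ=62°: circle(B,6.00) ∩ circle(D,5.00): a=4.6667, h=3.7712
θ=62°:   candidates: C₊=(7.7342,4.8371) cross=29.980; C₋=(4.3834,-1.9201) cross=-29.980
θ=62°:   branch - wants cross < 0 → take C=(4.3834,-1.9201) (cross=-29.980)
θ=62°: ex = (C−B)/|BC| = (0.4176,-0.9086); ey = (0.9086,0.4176)
θ=62°: P = B + -0.85·ex + -2.36·ey = (-0.6214,3.3186)
θ=344°: B = A + 4.00·(cos344°, sin344°) = (3.8450, -1.1025)
θ=344°: |BD| = 5.2715
θ=344°: circle(B,6.00) ∩ circle(D,5.00): a=3.6791, h=4.7396
θ=344°:   candidates: C₊=(6.4515,4.3018) cross=24.985; C₋=(8.4341,-4.9679) cross=-24.985
θ=344°:   branch - wants cross < 0 → take C=(8.4341,-4.9679) (cross=-24.985)
θ=344°: ex = (C−B)/|BC| = (0.7648,-0.6442); ey = (0.6442,0.7648)
θ=344°: P = B + -0.85·ex + -2.36·ey = (1.6746,-2.3600)

θ=62°: -0.62 3.32
θ=344°: 1.67 -2.36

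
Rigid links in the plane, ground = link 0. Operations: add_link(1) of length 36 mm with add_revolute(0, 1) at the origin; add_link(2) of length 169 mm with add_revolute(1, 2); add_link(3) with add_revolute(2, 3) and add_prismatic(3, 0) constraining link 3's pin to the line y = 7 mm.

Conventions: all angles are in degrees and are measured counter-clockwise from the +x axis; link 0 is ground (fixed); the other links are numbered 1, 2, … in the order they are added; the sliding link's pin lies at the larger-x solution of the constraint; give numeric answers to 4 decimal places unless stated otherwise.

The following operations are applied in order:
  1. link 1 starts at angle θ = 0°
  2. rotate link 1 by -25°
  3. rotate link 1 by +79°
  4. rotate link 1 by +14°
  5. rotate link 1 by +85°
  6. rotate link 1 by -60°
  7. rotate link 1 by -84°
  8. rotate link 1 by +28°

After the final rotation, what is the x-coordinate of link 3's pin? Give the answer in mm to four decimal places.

geometry: r = 36 mm, L = 169 mm, e = 7 mm; θ starts at 0°
rotate link 1 by -25°: θ ← 0° -25° = -25°
rotate link 1 by +79°: θ ← -25° +79° = 54°
rotate link 1 by +14°: θ ← 54° +14° = 68°
rotate link 1 by +85°: θ ← 68° +85° = 153°
rotate link 1 by -60°: θ ← 153° -60° = 93°
rotate link 1 by -84°: θ ← 93° -84° = 9°
rotate link 1 by +28°: θ ← 9° +28° = 37°
crank pin P = (r cos θ, r sin θ) = (28.750878, 21.665341)
h = r sin θ − e = 21.665341 − 7 = 14.665341
x = r cos θ + √(L² − h²) = 28.750878 + 168.362489 = 197.113368

197.1134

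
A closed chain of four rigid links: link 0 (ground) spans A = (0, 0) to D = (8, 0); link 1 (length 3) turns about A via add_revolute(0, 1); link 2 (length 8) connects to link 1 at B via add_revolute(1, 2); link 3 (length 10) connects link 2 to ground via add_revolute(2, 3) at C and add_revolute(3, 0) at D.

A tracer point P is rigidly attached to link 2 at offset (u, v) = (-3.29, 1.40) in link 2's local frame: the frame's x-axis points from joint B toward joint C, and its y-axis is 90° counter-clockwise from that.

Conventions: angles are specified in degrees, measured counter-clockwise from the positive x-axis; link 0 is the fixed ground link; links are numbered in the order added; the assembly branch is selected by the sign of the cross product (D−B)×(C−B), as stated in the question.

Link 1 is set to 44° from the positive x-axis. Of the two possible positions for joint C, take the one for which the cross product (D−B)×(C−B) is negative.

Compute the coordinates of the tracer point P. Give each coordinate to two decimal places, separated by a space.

A=(0,0), D=(8.00,0)
B = A + 3.00·(cos44°, sin44°) = (2.1580, 2.0840)
|BD| = 6.2026
circle(B,8.00) ∩ circle(D,10.00): a=0.1992, h=7.9975
  candidates: C₊=(5.0327,9.5496) cross=49.605; C₋=(-0.3414,-5.5156) cross=-49.605
  branch - wants cross < 0 → take C=(-0.3414,-5.5156) (cross=-49.605)
ex = (C−B)/|BC| = (-0.3124,-0.9499); ey = (0.9499,-0.3124)
P = B + -3.29·ex + 1.40·ey = (4.5158,4.7719)

4.52 4.77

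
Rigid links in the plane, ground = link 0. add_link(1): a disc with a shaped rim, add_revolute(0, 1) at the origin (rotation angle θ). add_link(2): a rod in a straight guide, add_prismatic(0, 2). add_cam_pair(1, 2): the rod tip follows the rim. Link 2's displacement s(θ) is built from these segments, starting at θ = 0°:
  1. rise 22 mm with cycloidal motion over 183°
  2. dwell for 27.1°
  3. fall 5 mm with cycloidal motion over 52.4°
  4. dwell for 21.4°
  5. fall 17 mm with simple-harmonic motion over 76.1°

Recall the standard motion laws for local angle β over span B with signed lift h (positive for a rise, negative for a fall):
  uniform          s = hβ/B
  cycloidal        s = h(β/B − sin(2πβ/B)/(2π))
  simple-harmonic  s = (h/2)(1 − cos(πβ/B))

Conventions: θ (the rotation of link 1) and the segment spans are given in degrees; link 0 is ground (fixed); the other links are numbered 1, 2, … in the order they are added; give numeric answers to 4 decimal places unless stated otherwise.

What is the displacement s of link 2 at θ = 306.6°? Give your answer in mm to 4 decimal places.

segment 1 (0° to 183°, cycloidal, h = 22) is passed completely: s = 0.0000 + (22) = 22.0000
segment 2 (183° to 210.1°, dwell): s unchanged at 22.0000
segment 3 (210.1° to 262.5°, cycloidal, h = -5) is passed completely: s = 22.0000 + (-5) = 17.0000
segment 4 (262.5° to 283.9°, dwell): s unchanged at 17.0000
θ = 306.6° falls in segment 5 (283.9° to 360°, simple-harmonic, h = -17): β = 306.6 − 283.9 = 22.7°, B = 76.1°; Δs = -17/2·(1 − cos(π·0.2983)) = -3.4670; s = 17.0000 − 3.4670 = 13.5330

13.5330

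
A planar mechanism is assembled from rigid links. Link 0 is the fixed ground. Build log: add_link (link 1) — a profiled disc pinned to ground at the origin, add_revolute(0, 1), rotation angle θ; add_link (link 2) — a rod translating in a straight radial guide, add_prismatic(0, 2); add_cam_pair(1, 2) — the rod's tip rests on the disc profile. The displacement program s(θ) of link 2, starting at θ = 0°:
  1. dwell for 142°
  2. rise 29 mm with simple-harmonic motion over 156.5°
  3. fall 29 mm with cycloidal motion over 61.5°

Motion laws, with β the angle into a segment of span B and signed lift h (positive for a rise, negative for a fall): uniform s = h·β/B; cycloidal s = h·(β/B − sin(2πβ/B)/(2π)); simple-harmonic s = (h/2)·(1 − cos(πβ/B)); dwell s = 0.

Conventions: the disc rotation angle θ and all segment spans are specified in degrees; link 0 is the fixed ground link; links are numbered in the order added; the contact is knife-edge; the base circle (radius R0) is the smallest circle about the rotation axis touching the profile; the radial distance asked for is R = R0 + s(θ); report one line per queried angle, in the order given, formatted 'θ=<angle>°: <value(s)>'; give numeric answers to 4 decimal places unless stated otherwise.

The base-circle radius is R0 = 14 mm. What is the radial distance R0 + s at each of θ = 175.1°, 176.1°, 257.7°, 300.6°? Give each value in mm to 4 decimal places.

seg 1 [0°–142°] dwell: s stays 0.0000
seg 2 [142°–298.5°] simple-harmonic, h=29: θ=175.1° here. β=33.1, B=156.5. 29/2·(1 − cos(π·0.2115)) = 3.0848 → s = 3.0848
seg 2 [142°–298.5°] simple-harmonic, h=29: θ=176.1° here. β=34.1, B=156.5. 29/2·(1 − cos(π·0.2179)) = 3.2666 → s = 3.2666
seg 2 [142°–298.5°] simple-harmonic, h=29: θ=257.7° here. β=115.7, B=156.5. 29/2·(1 − cos(π·0.7393)) = 24.4026 → s = 24.4026
seg 2 [142°–298.5°] simple-harmonic, h=29: full span → s += 29 → s = 29.0000
seg 3 [298.5°–360°] cycloidal, h=-29: θ=300.6° here. β=2.1, B=61.5. -29·(0.0341 − sin(2π·0.0341)/(2π)) = -0.0076 → s = 28.9924
θ=175.1°: R = R0 + s = 14 + 3.0848 = 17.0848
θ=176.1°: R = R0 + s = 14 + 3.2666 = 17.2666
θ=257.7°: R = R0 + s = 14 + 24.4026 = 38.4026
θ=300.6°: R = R0 + s = 14 + 28.9924 = 42.9924

θ=175.1°: 17.0848
θ=176.1°: 17.2666
θ=257.7°: 38.4026
θ=300.6°: 42.9924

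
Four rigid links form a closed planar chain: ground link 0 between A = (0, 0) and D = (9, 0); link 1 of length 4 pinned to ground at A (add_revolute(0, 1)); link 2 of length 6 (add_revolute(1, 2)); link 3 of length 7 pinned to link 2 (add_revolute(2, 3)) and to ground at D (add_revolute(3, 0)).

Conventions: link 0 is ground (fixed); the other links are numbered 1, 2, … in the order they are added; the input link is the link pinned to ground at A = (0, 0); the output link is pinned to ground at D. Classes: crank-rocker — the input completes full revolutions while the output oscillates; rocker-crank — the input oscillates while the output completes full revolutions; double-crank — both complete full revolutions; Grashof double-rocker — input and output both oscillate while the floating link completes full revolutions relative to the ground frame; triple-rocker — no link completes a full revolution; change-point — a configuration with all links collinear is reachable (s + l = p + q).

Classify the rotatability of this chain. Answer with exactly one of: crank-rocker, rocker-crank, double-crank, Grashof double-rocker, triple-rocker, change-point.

lengths: ground=9, input=4, coupler=6, output=7
sorted: s=4 (shortest), l=9 (longest), p+q=13
s + l = 13 vs p + q = 13
s + l = p + q → change-point (collinear configuration reachable)

change-point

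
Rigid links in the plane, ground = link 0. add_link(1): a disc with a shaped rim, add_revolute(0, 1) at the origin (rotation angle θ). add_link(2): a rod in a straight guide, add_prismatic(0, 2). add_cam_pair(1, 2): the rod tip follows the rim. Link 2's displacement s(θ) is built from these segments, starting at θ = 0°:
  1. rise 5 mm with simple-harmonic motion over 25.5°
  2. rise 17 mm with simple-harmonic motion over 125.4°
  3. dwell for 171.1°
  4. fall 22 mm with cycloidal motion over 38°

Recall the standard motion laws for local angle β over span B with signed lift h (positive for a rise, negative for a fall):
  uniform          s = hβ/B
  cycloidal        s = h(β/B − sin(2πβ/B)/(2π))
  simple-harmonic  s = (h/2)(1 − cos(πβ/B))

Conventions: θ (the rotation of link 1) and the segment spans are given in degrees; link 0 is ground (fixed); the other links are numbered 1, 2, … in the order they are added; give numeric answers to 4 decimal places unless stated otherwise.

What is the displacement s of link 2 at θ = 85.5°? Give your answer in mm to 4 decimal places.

segment 1 (0° to 25.5°, simple-harmonic, h = 5) is passed completely: s = 0.0000 + (5) = 5.0000
θ = 85.5° falls in segment 2 (25.5° to 150.9°, simple-harmonic, h = 17): β = 85.5 − 25.5 = 60°, B = 125.4°; Δs = 17/2·(1 − cos(π·0.4785)) = 7.9255; s = 5.0000 + 7.9255 = 12.9255

12.9255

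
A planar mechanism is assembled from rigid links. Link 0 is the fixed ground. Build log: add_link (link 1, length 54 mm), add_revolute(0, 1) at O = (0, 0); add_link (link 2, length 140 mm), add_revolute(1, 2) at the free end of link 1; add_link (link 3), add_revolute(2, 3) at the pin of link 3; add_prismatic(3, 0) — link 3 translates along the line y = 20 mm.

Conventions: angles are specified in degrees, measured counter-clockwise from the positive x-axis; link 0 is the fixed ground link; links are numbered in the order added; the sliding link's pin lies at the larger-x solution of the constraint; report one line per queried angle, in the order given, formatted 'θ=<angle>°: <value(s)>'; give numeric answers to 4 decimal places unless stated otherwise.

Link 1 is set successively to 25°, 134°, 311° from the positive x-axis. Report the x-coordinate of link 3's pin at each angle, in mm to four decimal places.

geometry: r = 54 mm, L = 140 mm, e = 20 mm
θ=25°: crank pin P = (r cos θ, r sin θ) = (48.940620, 22.821386)
θ=25°: h = r sin θ − e = 22.821386 − 20 = 2.821386
θ=25°: x = r cos θ + √(L² − h²) = 48.940620 + 139.971568 = 188.912188
θ=134°: crank pin P = (r cos θ, r sin θ) = (-37.511552, 38.844349)
θ=134°: h = r sin θ − e = 38.844349 − 20 = 18.844349
θ=134°: x = r cos θ + √(L² − h²) = -37.511552 + 138.725955 = 101.214403
θ=311°: crank pin P = (r cos θ, r sin θ) = (35.427188, -40.754317)
θ=311°: h = r sin θ − e = -40.754317 − 20 = -60.754317
θ=311°: x = r cos θ + √(L² − h²) = 35.427188 + 126.130539 = 161.557727

θ=25°: 188.9122
θ=134°: 101.2144
θ=311°: 161.5577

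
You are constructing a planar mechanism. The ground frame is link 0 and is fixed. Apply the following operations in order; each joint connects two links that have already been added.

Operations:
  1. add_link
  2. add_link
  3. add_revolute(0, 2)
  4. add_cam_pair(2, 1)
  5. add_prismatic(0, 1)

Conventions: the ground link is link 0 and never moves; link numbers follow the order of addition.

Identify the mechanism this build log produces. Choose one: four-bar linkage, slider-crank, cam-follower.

links: 3 (incl. ground); joints: 1 revolute, 1 prismatic, 1 higher (cam) pair, forming one closed loop
3 links, revolute + prismatic + higher pair in one loop → cam-follower

cam-follower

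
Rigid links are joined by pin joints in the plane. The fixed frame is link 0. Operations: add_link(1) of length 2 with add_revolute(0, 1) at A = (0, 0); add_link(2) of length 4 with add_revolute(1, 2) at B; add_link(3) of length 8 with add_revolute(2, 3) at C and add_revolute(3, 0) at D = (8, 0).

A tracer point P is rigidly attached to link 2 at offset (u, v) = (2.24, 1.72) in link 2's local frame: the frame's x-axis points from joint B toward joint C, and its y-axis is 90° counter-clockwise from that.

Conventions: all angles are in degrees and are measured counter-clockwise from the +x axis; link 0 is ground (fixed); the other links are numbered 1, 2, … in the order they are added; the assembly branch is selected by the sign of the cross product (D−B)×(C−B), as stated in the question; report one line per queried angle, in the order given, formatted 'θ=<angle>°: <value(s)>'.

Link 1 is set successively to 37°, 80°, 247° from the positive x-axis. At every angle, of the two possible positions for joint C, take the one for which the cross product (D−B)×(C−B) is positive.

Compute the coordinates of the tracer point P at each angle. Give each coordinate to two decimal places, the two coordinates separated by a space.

A=(0,0), D=(8.00,0)
θ=37°: B = A + 2.00·(cos37°, sin37°) = (1.5973, 1.2036)
θ=37°: |BD| = 6.5149
θ=37°: circle(B,4.00) ∩ circle(D,8.00): a=-0.4264, h=3.9772
θ=37°:   candidates: C₊=(1.9130,5.1912) cross=25.911; C₋=(0.4434,-2.6263) cross=-25.911
θ=37°:   branch + wants cross > 0 → take C=(1.9130,5.1912) (cross=25.911)
θ=37°: ex = (C−B)/|BC| = (0.0789,0.9969); ey = (-0.9969,0.0789)
θ=37°: P = B + 2.24·ex + 1.72·ey = (0.0594,3.5724)
θ=80°: B = A + 2.00·(cos80°, sin80°) = (0.3473, 1.9696)
θ=80°: |BD| = 7.9021
θ=80°: circle(B,4.00) ∩ circle(D,8.00): a=0.9139, h=3.8942
θ=80°:   candidates: C₊=(2.2030,5.5131) cross=30.772; C₋=(0.2617,-2.0295) cross=-30.772
θ=80°:   branch + wants cross > 0 → take C=(2.2030,5.5131) (cross=30.772)
θ=80°: ex = (C−B)/|BC| = (0.4639,0.8859); ey = (-0.8859,0.4639)
θ=80°: P = B + 2.24·ex + 1.72·ey = (-0.1372,4.7519)
θ=247°: B = A + 2.00·(cos247°, sin247°) = (-0.7815, -1.8410)
θ=247°: |BD| = 8.9724
θ=247°: circle(B,4.00) ∩ circle(D,8.00): a=1.8113, h=3.5664
θ=247°:   candidates: C₊=(0.2595,2.0212) cross=31.999; C₋=(1.7231,-4.9599) cross=-31.999
θ=247°:   branch + wants cross > 0 → take C=(0.2595,2.0212) (cross=31.999)
θ=247°: ex = (C−B)/|BC| = (0.2602,0.9655); ey = (-0.9655,0.2602)
θ=247°: P = B + 2.24·ex + 1.72·ey = (-1.8592,0.7694)

θ=37°: 0.06 3.57
θ=80°: -0.14 4.75
θ=247°: -1.86 0.77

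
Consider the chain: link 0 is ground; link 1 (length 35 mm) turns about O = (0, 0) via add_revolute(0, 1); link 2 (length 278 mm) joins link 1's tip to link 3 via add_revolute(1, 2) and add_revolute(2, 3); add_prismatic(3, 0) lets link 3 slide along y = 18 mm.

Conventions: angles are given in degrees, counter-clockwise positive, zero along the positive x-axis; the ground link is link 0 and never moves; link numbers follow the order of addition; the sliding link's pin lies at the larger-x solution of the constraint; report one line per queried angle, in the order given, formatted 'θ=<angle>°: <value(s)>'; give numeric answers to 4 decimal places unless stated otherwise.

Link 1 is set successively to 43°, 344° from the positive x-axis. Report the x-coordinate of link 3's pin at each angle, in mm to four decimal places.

geometry: r = 35 mm, L = 278 mm, e = 18 mm
θ=43°: crank pin P = (r cos θ, r sin θ) = (25.597380, 23.869943)
θ=43°: h = r sin θ − e = 23.869943 − 18 = 5.869943
θ=43°: x = r cos θ + √(L² − h²) = 25.597380 + 277.938021 = 303.535401
θ=344°: crank pin P = (r cos θ, r sin θ) = (33.644159, -9.647307)
θ=344°: h = r sin θ − e = -9.647307 − 18 = -27.647307
θ=344°: x = r cos θ + √(L² − h²) = 33.644159 + 276.621811 = 310.265970

θ=43°: 303.5354
θ=344°: 310.2660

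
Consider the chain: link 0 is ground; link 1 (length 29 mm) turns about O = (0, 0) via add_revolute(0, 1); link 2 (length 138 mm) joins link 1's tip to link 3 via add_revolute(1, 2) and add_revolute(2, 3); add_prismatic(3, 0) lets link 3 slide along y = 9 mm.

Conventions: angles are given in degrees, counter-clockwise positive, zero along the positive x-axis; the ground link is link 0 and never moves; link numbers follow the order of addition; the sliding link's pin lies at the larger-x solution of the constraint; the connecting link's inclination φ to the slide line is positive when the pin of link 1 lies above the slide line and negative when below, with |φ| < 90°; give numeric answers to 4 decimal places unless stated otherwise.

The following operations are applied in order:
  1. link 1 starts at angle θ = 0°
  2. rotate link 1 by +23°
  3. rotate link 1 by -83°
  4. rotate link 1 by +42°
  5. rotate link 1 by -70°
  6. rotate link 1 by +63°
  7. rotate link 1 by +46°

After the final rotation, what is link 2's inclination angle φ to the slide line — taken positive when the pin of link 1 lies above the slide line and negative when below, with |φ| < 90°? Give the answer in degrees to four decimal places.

geometry: r = 29 mm, L = 138 mm, e = 9 mm; θ starts at 0°
rotate link 1 by +23°: θ ← 0° +23° = 23°
rotate link 1 by -83°: θ ← 23° -83° = -60°
rotate link 1 by +42°: θ ← -60° +42° = -18°
rotate link 1 by -70°: θ ← -18° -70° = -88°
rotate link 1 by +63°: θ ← -88° +63° = -25°
rotate link 1 by +46°: θ ← -25° +46° = 21°
h = r sin θ − e = 10.392671 − 9 = 1.392671
sin φ = h / L = 1.392671 / 138 = 0.01009182
φ = arcsin(0.01009182) = 0.578228°

0.5782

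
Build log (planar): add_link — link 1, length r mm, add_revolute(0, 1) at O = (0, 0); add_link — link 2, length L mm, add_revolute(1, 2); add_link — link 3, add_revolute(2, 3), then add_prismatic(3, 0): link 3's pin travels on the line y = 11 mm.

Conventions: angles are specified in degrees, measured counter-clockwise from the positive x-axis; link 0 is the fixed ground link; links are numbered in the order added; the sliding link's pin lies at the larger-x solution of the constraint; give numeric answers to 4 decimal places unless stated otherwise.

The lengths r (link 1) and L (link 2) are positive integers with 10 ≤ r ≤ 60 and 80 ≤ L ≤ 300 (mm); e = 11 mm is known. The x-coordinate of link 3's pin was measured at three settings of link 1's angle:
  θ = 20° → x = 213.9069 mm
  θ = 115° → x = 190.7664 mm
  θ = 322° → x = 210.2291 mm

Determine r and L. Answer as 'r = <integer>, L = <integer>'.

constraint per measurement: (x − r cos θ)² + (r sin θ − e)² = L²
subtracting the θ₁ and θ₂ equations cancels the r² and L² terms:
r = (x₁² − x₂²) / (2[(x₁cos θ₁ + e sin θ₁) − (x₂cos θ₂ + e sin θ₂)]) = 17.0001 → r = 17
L² = (x₁ − r cos θ₁)² + (r sin θ₁ − e)² = 39204.0173 → L = 198.0000 → L = 198
check at θ₃=322°: x = 210.2291 (printed 210.2291) ✓

r = 17, L = 198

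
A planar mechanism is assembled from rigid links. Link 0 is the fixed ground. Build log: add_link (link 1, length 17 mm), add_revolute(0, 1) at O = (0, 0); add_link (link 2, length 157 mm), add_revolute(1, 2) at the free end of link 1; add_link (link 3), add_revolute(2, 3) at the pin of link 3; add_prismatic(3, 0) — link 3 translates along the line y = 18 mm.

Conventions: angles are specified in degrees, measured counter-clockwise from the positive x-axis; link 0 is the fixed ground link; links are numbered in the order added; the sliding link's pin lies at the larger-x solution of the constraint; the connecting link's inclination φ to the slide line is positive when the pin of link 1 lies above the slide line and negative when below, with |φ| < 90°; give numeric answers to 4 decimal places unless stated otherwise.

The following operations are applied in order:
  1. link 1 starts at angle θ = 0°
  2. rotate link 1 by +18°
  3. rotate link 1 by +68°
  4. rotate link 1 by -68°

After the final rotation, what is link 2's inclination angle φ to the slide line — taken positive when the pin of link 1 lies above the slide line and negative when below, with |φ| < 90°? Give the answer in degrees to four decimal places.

geometry: r = 17 mm, L = 157 mm, e = 18 mm; θ starts at 0°
rotate link 1 by +18°: θ ← 0° +18° = 18°
rotate link 1 by +68°: θ ← 18° +68° = 86°
rotate link 1 by -68°: θ ← 86° -68° = 18°
h = r sin θ − e = 5.253289 − 18 = -12.746711
sin φ = h / L = -12.746711 / 157 = -0.08118924
φ = arcsin(-0.08118924) = -4.656927°

-4.6569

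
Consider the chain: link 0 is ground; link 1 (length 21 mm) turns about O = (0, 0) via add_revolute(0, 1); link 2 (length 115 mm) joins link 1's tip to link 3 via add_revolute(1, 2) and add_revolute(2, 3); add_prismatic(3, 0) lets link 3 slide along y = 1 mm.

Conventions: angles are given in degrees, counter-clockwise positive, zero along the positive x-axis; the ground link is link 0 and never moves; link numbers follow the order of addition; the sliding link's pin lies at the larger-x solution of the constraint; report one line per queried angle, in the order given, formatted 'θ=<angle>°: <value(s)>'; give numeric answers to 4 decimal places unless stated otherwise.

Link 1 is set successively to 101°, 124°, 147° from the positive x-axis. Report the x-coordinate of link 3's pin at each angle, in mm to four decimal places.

geometry: r = 21 mm, L = 115 mm, e = 1 mm
θ=101°: crank pin P = (r cos θ, r sin θ) = (-4.006989, 20.614171)
θ=101°: h = r sin θ − e = 20.614171 − 1 = 19.614171
θ=101°: x = r cos θ + √(L² − h²) = -4.006989 + 113.314978 = 109.307989
θ=124°: crank pin P = (r cos θ, r sin θ) = (-11.743051, 17.409789)
θ=124°: h = r sin θ − e = 17.409789 − 1 = 16.409789
θ=124°: x = r cos θ + √(L² − h²) = -11.743051 + 113.823191 = 102.080140
θ=147°: crank pin P = (r cos θ, r sin θ) = (-17.612082, 11.437420)
θ=147°: h = r sin θ − e = 11.437420 − 1 = 10.437420
θ=147°: x = r cos θ + √(L² − h²) = -17.612082 + 114.525370 = 96.913288

θ=101°: 109.3080
θ=124°: 102.0801
θ=147°: 96.9133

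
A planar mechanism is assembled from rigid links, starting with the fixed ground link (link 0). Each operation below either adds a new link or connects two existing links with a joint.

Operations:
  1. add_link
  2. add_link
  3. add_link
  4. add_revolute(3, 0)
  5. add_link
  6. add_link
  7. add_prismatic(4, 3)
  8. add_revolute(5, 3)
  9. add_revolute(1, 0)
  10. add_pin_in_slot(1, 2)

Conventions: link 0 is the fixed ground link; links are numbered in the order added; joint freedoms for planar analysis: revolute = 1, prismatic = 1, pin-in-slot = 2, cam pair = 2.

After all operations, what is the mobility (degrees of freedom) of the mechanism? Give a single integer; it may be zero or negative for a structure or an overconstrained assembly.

link 0 = ground. State L|J1|J2 = 1|0|0
+link1  2|0|0
+link2  3|0|0
+link3  4|0|0
R(3,0) f=1→J1  4|1|0
+link4  5|1|0
+link5  6|1|0
P(4,3) f=1→J1  6|2|0
R(5,3) f=1→J1  6|3|0
R(1,0) f=1→J1  6|4|0
PS(1,2) f=2→J2  6|4|1
M = 3(6−1)−2·4−1 = 15−8−1 = 6

M = 6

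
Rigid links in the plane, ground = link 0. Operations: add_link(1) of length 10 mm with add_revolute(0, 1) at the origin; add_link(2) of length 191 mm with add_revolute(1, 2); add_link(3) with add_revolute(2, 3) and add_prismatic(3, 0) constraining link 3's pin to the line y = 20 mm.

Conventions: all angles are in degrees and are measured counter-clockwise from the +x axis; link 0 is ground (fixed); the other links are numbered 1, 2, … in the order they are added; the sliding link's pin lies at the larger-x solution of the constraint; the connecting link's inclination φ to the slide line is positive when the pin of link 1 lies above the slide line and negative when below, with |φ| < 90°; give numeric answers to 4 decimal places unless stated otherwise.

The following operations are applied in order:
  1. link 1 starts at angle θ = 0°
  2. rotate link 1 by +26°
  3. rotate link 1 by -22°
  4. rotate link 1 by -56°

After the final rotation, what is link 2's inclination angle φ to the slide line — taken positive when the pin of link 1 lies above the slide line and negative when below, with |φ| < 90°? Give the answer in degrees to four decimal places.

geometry: r = 10 mm, L = 191 mm, e = 20 mm; θ starts at 0°
rotate link 1 by +26°: θ ← 0° +26° = 26°
rotate link 1 by -22°: θ ← 26° -22° = 4°
rotate link 1 by -56°: θ ← 4° -56° = -52°
h = r sin θ − e = -7.880108 − 20 = -27.880108
sin φ = h / L = -27.880108 / 191 = -0.14596915
φ = arcsin(-0.14596915) = -8.393405°

-8.3934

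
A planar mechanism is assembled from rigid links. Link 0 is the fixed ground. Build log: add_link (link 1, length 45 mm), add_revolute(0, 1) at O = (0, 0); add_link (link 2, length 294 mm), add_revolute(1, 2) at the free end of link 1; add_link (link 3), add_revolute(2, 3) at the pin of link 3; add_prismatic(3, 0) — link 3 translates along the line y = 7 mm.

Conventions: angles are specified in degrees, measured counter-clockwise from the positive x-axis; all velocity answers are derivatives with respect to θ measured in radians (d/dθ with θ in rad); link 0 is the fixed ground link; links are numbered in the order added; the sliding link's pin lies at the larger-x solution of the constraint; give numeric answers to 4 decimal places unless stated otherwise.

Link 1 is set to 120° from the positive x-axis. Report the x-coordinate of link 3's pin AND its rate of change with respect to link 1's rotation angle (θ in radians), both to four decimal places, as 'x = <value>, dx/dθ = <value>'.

geometry: r = 45 mm, L = 294 mm, e = 7 mm
crank pin P = (r cos θ, r sin θ) = (-22.500000, 38.971143)
h = r sin θ − e = 38.971143 − 7 = 31.971143
x = r cos θ + √(L² − h²) = -22.500000 + 292.256473 = 269.756473
dx/dθ = −r sin θ − h·r cos θ/√(L² − h²) (θ in radians; h = 31.971143) = -36.509775

x = 269.7565, dx/dθ = -36.5098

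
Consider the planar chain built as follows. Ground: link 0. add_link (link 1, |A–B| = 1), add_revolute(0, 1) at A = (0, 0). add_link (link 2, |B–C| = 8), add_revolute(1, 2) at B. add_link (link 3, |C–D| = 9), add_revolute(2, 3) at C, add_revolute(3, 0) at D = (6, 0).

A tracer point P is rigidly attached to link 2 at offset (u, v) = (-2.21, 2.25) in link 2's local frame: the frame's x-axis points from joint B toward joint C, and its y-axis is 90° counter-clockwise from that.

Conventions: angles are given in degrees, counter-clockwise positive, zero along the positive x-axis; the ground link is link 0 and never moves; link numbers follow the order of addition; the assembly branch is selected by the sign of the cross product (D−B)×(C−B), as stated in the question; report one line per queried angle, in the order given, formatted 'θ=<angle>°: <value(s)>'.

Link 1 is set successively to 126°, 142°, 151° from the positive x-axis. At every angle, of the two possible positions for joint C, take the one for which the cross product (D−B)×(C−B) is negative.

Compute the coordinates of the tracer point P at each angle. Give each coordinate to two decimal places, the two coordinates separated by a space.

A=(0,0), D=(6.00,0)
θ=126°: B = A + 1.00·(cos126°, sin126°) = (-0.5878, 0.8090)
θ=126°: |BD| = 6.6373
θ=126°: circle(B,8.00) ∩ circle(D,9.00): a=2.0380, h=7.7361
θ=126°:   candidates: C₊=(2.3780,8.2390) cross=51.346; C₋=(0.4921,-7.1178) cross=-51.346
θ=126°:   branch - wants cross < 0 → take C=(0.4921,-7.1178) (cross=-51.346)
θ=126°: ex = (C−B)/|BC| = (0.1350,-0.9908); ey = (0.9908,0.1350)
θ=126°: P = B + -2.21·ex + 2.25·ey = (1.3433,3.3025)
θ=142°: B = A + 1.00·(cos142°, sin142°) = (-0.7880, 0.6157)
θ=142°: |BD| = 6.8159
θ=142°: circle(B,8.00) ∩ circle(D,9.00): a=2.1608, h=7.7026
θ=142°:   candidates: C₊=(2.0598,8.0916) cross=52.500; C₋=(0.6682,-7.2507) cross=-52.500
θ=142°:   branch - wants cross < 0 → take C=(0.6682,-7.2507) (cross=-52.500)
θ=142°: ex = (C−B)/|BC| = (0.1820,-0.9833); ey = (0.9833,0.1820)
θ=142°: P = B + -2.21·ex + 2.25·ey = (1.0221,3.1983)
θ=151°: B = A + 1.00·(cos151°, sin151°) = (-0.8746, 0.4848)
θ=151°: |BD| = 6.8917
θ=151°: circle(B,8.00) ∩ circle(D,9.00): a=2.2125, h=7.6880
θ=151°:   candidates: C₊=(1.8732,7.9981) cross=52.983; C₋=(0.7916,-7.3398) cross=-52.983
θ=151°:   branch - wants cross < 0 → take C=(0.7916,-7.3398) (cross=-52.983)
θ=151°: ex = (C−B)/|BC| = (0.2083,-0.9781); ey = (0.9781,0.2083)
θ=151°: P = B + -2.21·ex + 2.25·ey = (0.8658,3.1150)

θ=126°: 1.34 3.30
θ=142°: 1.02 3.20
θ=151°: 0.87 3.11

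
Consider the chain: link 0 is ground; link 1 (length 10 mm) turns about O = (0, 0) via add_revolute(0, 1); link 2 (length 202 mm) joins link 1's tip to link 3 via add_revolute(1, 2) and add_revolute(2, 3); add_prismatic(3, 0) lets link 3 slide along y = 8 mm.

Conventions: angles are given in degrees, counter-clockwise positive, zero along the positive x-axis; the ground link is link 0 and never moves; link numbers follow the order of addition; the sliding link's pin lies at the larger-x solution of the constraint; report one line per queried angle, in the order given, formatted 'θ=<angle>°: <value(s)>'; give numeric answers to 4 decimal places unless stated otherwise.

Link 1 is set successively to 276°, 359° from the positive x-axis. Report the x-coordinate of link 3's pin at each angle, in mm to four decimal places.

geometry: r = 10 mm, L = 202 mm, e = 8 mm
θ=276°: crank pin P = (r cos θ, r sin θ) = (1.045285, -9.945219)
θ=276°: h = r sin θ − e = -9.945219 − 8 = -17.945219
θ=276°: x = r cos θ + √(L² − h²) = 1.045285 + 201.201315 = 202.246600
θ=359°: crank pin P = (r cos θ, r sin θ) = (9.998477, -0.174524)
θ=359°: h = r sin θ − e = -0.174524 − 8 = -8.174524
θ=359°: x = r cos θ + √(L² − h²) = 9.998477 + 201.834529 = 211.833006

θ=276°: 202.2466
θ=359°: 211.8330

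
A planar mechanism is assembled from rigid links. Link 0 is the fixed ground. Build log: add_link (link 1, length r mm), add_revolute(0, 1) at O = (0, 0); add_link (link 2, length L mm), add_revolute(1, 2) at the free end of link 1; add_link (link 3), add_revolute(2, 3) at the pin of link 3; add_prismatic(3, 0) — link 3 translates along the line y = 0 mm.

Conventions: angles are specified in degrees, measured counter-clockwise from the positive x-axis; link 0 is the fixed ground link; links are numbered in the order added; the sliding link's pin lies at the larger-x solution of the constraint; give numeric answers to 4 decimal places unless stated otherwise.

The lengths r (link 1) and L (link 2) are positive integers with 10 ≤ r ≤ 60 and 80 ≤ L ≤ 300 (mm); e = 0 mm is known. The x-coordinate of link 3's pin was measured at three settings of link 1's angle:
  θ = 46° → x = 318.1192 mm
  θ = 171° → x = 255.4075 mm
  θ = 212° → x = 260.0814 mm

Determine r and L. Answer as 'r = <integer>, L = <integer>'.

constraint per measurement: (x − r cos θ)² + (r sin θ − e)² = L²
subtracting the θ₁ and θ₂ equations cancels the r² and L² terms:
r = (x₁² − x₂²) / (2[(x₁cos θ₁ + e sin θ₁) − (x₂cos θ₂ + e sin θ₂)]) = 38.0001 → r = 38
L² = (x₁ − r cos θ₁)² + (r sin θ₁ − e)² = 85849.0289 → L = 293.0000 → L = 293
check at θ₃=212°: x = 260.0814 (printed 260.0814) ✓

r = 38, L = 293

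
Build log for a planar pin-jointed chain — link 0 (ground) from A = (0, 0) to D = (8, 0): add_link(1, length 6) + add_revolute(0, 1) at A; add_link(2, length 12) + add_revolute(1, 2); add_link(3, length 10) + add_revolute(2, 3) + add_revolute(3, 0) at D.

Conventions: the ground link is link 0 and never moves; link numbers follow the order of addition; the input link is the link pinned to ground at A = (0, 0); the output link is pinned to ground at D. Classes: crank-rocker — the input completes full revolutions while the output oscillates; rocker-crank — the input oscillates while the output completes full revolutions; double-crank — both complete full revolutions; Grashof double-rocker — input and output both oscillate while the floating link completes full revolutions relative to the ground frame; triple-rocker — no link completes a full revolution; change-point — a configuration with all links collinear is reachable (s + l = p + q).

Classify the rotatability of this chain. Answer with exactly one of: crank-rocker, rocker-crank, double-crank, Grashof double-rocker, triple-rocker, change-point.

lengths: ground=8, input=6, coupler=12, output=10
sorted: s=6 (shortest), l=12 (longest), p+q=18
s + l = 18 vs p + q = 18
s + l = p + q → change-point (collinear configuration reachable)

change-point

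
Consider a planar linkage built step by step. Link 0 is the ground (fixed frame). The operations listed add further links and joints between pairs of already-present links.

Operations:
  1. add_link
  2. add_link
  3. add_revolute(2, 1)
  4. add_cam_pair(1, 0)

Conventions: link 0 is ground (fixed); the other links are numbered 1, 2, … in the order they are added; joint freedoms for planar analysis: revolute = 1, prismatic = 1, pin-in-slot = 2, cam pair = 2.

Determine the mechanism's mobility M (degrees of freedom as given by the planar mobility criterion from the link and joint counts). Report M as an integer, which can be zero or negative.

(L,J1,J2)=(1,0,0); link0 fixed
link1: (2,0,0)
link2: (3,0,0)
R 2-1 [J1]: (3,1,0)
C 1-0 [J2]: (3,1,1)
Grübler: 3·2 − 2·1 − 1 = 3

M = 3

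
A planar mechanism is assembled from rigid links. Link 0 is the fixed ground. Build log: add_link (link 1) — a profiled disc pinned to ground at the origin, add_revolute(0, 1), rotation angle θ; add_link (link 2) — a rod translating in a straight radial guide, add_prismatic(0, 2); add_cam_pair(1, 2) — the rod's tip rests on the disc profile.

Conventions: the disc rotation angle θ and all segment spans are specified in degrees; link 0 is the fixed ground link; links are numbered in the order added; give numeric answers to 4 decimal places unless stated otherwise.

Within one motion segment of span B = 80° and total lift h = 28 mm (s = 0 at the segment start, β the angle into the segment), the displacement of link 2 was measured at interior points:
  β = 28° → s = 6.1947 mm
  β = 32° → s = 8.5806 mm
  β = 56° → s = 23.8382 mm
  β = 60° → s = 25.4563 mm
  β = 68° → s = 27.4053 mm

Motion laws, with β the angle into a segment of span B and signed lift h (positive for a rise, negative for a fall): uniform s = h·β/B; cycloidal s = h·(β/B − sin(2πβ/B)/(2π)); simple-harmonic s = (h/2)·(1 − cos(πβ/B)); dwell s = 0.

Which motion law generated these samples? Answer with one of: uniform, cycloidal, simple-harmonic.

candidates at β/B = r: uniform s = h·r (linear in β); cycloidal s = h·(r − sin(2πr)/(2π)); simple-harmonic s = (h/2)(1 − cos(πr))
β=28°: printed 6.1947 | uniform 9.8000, cycloidal 6.1947, simple-harmonic 7.6441
β=32°: printed 8.5806 | uniform 11.2000, cycloidal 8.5806, simple-harmonic 9.6738
β=56°: printed 23.8382 | uniform 19.6000, cycloidal 23.8382, simple-harmonic 22.2290
β=60°: printed 25.4563 | uniform 21.0000, cycloidal 25.4563, simple-harmonic 23.8995
β=68°: printed 27.4053 | uniform 23.8000, cycloidal 27.4053, simple-harmonic 26.4741
only one law matches every sample → cycloidal

cycloidal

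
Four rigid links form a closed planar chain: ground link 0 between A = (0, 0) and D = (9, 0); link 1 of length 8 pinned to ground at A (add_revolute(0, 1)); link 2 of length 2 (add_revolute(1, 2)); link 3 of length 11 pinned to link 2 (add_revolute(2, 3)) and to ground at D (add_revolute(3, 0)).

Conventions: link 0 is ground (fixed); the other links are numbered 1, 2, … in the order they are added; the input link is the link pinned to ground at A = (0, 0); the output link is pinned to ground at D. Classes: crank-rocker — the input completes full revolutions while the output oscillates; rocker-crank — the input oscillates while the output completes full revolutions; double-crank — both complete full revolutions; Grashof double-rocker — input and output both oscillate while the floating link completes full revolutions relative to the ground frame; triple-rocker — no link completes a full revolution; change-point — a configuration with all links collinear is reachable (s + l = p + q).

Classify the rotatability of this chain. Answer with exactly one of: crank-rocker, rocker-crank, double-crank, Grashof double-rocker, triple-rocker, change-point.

lengths: ground=9, input=8, coupler=2, output=11
sorted: s=2 (shortest), l=11 (longest), p+q=17
s + l = 13 vs p + q = 17
s + l < p + q (Grashof) with shortest = coupler link → Grashof double-rocker

Grashof double-rocker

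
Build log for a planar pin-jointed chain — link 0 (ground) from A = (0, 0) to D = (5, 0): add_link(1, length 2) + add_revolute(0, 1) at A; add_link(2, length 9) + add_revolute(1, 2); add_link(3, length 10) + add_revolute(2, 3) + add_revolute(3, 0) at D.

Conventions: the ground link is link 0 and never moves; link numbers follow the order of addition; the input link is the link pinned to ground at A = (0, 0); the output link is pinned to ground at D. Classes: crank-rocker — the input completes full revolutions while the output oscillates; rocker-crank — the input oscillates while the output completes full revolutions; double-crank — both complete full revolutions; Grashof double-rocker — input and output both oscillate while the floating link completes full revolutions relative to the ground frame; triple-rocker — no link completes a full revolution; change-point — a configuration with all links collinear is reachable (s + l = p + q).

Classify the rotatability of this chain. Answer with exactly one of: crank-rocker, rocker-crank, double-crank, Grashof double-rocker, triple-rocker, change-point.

lengths: ground=5, input=2, coupler=9, output=10
sorted: s=2 (shortest), l=10 (longest), p+q=14
s + l = 12 vs p + q = 14
s + l < p + q (Grashof) with shortest = input link → crank-rocker

crank-rocker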